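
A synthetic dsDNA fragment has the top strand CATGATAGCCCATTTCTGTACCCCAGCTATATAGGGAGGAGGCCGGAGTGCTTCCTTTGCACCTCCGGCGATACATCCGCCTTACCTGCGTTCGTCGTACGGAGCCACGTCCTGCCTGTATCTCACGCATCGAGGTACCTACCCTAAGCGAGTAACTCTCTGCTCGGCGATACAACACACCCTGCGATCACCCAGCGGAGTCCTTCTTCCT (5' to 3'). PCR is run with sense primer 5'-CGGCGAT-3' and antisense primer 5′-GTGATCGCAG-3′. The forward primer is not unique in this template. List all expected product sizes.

The forward primer CGGCGAT matches the top strand at positions 66–72, 165–171.
The reverse primer's reverse complement is CTGCGATCAC, matching at positions 182–191.
Each forward site pairs with the reverse site to give a product ending at position 191: sizes 126, 27 bp.

126 bp, 27 bp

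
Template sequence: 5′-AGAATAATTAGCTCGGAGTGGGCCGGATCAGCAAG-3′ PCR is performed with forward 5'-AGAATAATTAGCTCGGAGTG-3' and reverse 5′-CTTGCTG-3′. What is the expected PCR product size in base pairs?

35 bp

Forward primer AGAATAATTAGCTCGGAGTG is found on the top strand at positions 1–20.
Reverse complement of the reverse primer: CAGCAAG. This occurs on the top strand at positions 29–35.
Amplicon spans positions 1–35: 35 bp.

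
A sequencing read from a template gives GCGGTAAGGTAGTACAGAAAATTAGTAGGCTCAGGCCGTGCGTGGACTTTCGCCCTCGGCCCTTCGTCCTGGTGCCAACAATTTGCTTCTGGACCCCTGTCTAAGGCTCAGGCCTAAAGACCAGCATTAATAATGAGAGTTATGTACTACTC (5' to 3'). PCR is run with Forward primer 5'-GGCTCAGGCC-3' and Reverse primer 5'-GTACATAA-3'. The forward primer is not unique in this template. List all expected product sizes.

The forward primer GGCTCAGGCC matches the top strand at positions 28–37, 105–114.
The reverse primer's reverse complement is TTATGTAC, matching at positions 140–147.
Each forward site pairs with the reverse site to give a product ending at position 147: sizes 120, 43 bp.

120 bp, 43 bp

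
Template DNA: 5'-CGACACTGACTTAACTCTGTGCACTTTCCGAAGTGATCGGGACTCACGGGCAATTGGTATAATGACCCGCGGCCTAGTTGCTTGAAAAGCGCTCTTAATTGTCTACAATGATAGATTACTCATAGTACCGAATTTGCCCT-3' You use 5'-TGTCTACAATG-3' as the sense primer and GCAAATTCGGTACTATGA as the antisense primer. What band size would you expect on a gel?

Scanning the template, TGTCTACAATG occurs at positions 100–110; this primer anneals to the bottom strand there with its 3' end pointing downstream.
The reverse primer's reverse complement is TCATAGTACCGAATTTGC, which matches the template at positions 120–137.
The product runs from position 100 to position 137, so its length is 137 − 100 + 1 = 38 bp.

38 bp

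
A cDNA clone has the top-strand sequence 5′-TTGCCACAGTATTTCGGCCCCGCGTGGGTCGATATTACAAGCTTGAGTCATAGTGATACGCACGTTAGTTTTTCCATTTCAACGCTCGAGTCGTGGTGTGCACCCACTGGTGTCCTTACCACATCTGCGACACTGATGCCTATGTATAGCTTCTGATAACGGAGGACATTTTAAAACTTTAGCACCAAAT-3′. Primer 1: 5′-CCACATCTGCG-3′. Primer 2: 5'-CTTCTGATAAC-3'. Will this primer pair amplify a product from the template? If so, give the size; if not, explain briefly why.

Primer 1 (CCACATCTGCG) matches the top strand at positions 119–129 (3' end points downstream).
Primer 2 (CTTCTGATAAC) also matches the top strand directly, at positions 150–160 — its reverse complement GTTATCAGAAG is not present.
Both primers anneal to the bottom strand with 3' ends pointing the same way, so neither can prime synthesis back toward the other.

No product — both primers anneal to the same strand and extend in the same direction.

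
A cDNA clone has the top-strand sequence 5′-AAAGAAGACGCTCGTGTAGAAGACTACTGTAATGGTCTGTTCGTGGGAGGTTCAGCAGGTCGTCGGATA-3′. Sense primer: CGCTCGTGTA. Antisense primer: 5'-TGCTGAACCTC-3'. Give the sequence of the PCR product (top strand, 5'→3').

5'-CGCTCGTGTAGAAGACTACTGTAATGGTCTGTTCGTGGGAGGTTCAGCA-3'

Scanning the template, CGCTCGTGTA occurs at positions 9–18; this primer anneals to the bottom strand there with its 3' end pointing downstream.
Reverse complement of the reverse primer: GAGGTTCAGCA. This occurs on the top strand at positions 47–57.
The product is the template from position 9 through 57 (49 bp).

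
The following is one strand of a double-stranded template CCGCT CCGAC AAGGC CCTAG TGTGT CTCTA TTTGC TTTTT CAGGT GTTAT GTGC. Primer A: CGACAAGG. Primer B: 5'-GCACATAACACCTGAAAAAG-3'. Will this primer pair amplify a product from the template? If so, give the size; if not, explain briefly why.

Yes — a 48 bp product.

Primer A (CGACAAGG) matches the top strand at positions 7–14; it acts as a forward primer.
Primer B's reverse complement is CTTTTTCAGGTGTTATGTGC, matching the top strand at positions 35–54; it acts as a reverse primer.
The 3' ends face each other across positions 7–54, giving a 48 bp product.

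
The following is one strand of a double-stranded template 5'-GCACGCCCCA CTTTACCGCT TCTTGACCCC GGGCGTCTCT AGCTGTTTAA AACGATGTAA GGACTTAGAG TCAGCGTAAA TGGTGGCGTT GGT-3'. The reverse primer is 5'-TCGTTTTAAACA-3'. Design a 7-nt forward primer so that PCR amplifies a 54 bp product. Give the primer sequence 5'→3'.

The reverse primer's reverse complement TGTTTAAAACGA matches the template at positions 44–55, so the product ends at position 55.
A 54 bp product then starts at position 55 − 54 + 1 = 2.
The forward primer is identical to the top strand there: CACGCCC.

5'-CACGCCC-3'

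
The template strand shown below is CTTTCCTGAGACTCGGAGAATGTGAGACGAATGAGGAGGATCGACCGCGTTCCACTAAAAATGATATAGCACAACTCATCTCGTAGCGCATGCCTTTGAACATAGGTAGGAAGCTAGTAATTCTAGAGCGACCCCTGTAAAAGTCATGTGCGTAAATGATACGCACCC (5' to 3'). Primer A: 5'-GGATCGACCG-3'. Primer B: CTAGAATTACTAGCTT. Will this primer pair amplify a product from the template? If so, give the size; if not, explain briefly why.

Primer A (GGATCGACCG) matches the top strand at positions 38–47; it acts as a forward primer.
Primer B's reverse complement is AAGCTAGTAATTCTAG, matching the top strand at positions 111–126; it acts as a reverse primer.
The 3' ends face each other across positions 38–126, giving an 89 bp product.

Yes — an 89 bp product.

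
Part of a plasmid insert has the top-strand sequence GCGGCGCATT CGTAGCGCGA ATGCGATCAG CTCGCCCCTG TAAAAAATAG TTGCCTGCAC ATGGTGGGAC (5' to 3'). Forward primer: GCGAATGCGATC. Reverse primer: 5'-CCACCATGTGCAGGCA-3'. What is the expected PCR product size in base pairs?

Scanning the template, GCGAATGCGATC occurs at positions 17–28; this primer anneals to the bottom strand there with its 3' end pointing downstream.
Reverse complement of the reverse primer: TGCCTGCACATGGTGG. This occurs on the top strand at positions 52–67.
Product length = (reverse-primer end) − (forward-primer start) + 1 = 67 − 17 + 1 = 51 bp.

51 bp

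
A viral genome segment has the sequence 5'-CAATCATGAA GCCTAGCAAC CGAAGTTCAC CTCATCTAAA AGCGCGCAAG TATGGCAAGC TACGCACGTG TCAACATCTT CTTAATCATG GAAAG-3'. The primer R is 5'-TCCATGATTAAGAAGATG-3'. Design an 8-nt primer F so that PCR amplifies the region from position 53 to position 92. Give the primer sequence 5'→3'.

5'-TGGCAAGC-3'

The reverse primer's reverse complement CATCTTCTTAATCATGGA matches the template at positions 75–92; the product starts at position 53.
The forward primer is identical to the top strand over positions 53–60: TGGCAAGC.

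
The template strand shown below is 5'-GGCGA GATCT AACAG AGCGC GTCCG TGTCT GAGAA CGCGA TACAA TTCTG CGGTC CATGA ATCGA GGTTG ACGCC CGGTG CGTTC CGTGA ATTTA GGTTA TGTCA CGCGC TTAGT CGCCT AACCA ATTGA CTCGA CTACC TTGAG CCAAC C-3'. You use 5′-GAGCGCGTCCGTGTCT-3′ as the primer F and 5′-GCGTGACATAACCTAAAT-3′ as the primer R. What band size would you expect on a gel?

Scanning the template, GAGCGCGTCCGTGTCT occurs at positions 15–30; this primer anneals to the bottom strand there with its 3' end pointing downstream.
Reverse complement of the reverse primer: ATTTAGGTTATGTCACGC. This occurs on the top strand at positions 91–108.
Product length = (reverse-primer end) − (forward-primer start) + 1 = 108 − 15 + 1 = 94 bp.

94 bp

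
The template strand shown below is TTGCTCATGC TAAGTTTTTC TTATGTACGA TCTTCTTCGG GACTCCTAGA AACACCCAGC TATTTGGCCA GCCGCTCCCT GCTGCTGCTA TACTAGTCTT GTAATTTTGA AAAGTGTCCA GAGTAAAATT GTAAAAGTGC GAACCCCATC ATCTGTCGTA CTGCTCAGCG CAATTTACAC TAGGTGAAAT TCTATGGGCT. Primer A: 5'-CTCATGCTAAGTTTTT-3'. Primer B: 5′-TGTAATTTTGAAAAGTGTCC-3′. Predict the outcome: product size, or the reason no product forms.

No product — both primers anneal to the same strand and extend in the same direction.

Primer A (CTCATGCTAAGTTTTT) matches the top strand at positions 4–19 (3' end points downstream).
Primer B (TGTAATTTTGAAAAGTGTCC) also matches the top strand directly, at positions 100–119 — its reverse complement GGACACTTTTCAAAATTACA is not present.
Both primers anneal to the bottom strand with 3' ends pointing the same way, so neither can prime synthesis back toward the other.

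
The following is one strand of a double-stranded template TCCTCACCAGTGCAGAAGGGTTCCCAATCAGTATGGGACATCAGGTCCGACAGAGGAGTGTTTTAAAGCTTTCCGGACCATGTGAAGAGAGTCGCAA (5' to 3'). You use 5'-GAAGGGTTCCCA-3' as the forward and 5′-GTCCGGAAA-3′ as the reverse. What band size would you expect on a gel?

The forward primer matches the template at positions 15–26.
Taking the reverse complement of GTCCGGAAA gives TTTCCGGAC, found at positions 70–78 on the template; the primer anneals here to the top strand with its 3' end pointing upstream.
Amplicon spans positions 15–78: 64 bp.

64 bp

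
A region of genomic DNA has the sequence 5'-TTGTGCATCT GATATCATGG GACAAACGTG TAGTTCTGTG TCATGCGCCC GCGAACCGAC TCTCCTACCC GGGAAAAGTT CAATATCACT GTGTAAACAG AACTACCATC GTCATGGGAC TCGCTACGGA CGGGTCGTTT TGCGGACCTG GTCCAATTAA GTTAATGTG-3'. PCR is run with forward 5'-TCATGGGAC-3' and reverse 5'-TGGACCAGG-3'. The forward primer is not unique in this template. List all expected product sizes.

The forward primer TCATGGGAC matches the top strand at positions 15–23, 112–120.
The reverse primer's reverse complement is CCTGGTCCA, matching at positions 147–155.
Each forward site pairs with the reverse site to give a product ending at position 155: sizes 141, 44 bp.

141 bp, 44 bp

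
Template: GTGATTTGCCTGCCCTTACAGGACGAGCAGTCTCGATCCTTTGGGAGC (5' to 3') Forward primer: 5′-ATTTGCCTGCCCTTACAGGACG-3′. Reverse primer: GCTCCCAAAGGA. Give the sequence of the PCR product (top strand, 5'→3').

5'-ATTTGCCTGCCCTTACAGGACGAGCAGTCTCGATCCTTTGGGAGC-3'

The forward primer matches the template at positions 4–25.
Taking the reverse complement of GCTCCCAAAGGA gives TCCTTTGGGAGC, found at positions 37–48 on the template; the primer anneals here to the top strand with its 3' end pointing upstream.
The product is the template from position 4 through 48 (45 bp).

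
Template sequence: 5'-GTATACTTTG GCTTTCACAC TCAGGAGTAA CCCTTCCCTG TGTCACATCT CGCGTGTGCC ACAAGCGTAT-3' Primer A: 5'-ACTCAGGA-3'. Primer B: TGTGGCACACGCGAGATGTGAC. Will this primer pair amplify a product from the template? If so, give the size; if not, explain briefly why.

Yes — a 45 bp product.

Primer A (ACTCAGGA) matches the top strand at positions 19–26; it acts as a forward primer.
Primer B's reverse complement is GTCACATCTCGCGTGTGCCACA, matching the top strand at positions 42–63; it acts as a reverse primer.
The 3' ends face each other across positions 19–63, giving a 45 bp product.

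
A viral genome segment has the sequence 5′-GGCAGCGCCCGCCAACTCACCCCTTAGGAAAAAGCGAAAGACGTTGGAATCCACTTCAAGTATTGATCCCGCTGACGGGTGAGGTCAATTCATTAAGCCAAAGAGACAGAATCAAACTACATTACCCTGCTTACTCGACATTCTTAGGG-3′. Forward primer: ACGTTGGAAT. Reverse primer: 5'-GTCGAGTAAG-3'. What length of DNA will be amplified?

99 bp

Scanning the template, ACGTTGGAAT occurs at positions 41–50; this primer anneals to the bottom strand there with its 3' end pointing downstream.
Reverse complement of the reverse primer: CTTACTCGAC. This occurs on the top strand at positions 130–139.
Product length = (reverse-primer end) − (forward-primer start) + 1 = 139 − 41 + 1 = 99 bp.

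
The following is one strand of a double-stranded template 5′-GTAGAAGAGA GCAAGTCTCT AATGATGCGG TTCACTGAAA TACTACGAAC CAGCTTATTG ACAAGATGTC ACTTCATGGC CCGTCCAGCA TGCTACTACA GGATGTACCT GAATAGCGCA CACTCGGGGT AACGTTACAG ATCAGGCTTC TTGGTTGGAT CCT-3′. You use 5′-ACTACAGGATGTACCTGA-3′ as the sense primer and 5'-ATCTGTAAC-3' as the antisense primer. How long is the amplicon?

The forward primer matches the template at positions 95–112.
Reverse complement of the reverse primer: GTTACAGAT. This occurs on the top strand at positions 134–142.
Product length = (reverse-primer end) − (forward-primer start) + 1 = 142 − 95 + 1 = 48 bp.

48 bp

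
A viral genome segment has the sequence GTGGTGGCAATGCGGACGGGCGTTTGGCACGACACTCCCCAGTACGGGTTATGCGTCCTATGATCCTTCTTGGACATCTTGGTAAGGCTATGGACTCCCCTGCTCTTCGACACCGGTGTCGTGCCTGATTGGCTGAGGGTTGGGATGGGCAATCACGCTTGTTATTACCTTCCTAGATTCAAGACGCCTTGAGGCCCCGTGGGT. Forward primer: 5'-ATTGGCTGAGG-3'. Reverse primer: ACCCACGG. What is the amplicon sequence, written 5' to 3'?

5'-ATTGGCTGAGGGTTGGGATGGGCAATCACGCTTGTTATTACCTTCCTAGATTCAAGACGCCTTGAGGCCCCGTGGGT-3'

Forward primer ATTGGCTGAGG is found on the top strand at positions 128–138.
Reverse complement of the reverse primer: CCGTGGGT. This occurs on the top strand at positions 197–204.
The product is the template from position 128 through 204 (77 bp).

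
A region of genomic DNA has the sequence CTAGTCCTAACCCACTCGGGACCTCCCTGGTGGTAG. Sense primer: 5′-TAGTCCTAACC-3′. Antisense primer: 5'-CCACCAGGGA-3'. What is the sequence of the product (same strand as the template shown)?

5'-TAGTCCTAACCCACTCGGGACCTCCCTGGTGG-3'

Forward primer TAGTCCTAACC is found on the top strand at positions 2–12.
Reverse complement of the reverse primer: TCCCTGGTGG. This occurs on the top strand at positions 24–33.
The product is the template from position 2 through 33 (32 bp).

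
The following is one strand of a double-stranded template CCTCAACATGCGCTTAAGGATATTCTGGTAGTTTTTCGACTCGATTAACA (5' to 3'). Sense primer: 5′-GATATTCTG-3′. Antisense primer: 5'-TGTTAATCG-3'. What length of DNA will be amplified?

32 bp

Scanning the template, GATATTCTG occurs at positions 19–27; this primer anneals to the bottom strand there with its 3' end pointing downstream.
Reverse complement of the reverse primer: CGATTAACA. This occurs on the top strand at positions 42–50.
Product length = (reverse-primer end) − (forward-primer start) + 1 = 50 − 19 + 1 = 32 bp.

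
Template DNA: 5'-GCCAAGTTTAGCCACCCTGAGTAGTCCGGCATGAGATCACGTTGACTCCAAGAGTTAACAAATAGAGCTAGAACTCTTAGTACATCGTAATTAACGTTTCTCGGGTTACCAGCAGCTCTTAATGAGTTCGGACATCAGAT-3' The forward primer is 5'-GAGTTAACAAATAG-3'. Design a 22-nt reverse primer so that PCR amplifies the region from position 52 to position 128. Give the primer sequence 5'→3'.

5'-AACTCATTAAGAGCTGCTGGTA-3'

The product's 3' end on the top strand is position 128.
The reverse primer anneals to the top strand over positions 107–128, i.e. to TACCAGCAGCTCTTAATGAGTT.
Its sequence written 5'→3' is the reverse complement: AACTCATTAAGAGCTGCTGGTA.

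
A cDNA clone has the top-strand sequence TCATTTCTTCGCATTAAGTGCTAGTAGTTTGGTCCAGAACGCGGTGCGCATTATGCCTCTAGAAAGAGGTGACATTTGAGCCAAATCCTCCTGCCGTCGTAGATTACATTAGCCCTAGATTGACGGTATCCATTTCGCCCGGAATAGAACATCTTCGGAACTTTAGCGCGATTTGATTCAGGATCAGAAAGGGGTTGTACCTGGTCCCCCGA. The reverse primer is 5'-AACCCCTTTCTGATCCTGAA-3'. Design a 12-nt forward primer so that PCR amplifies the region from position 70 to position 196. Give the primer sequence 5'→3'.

The reverse primer's reverse complement TTCAGGATCAGAAAGGGGTT matches the template at positions 177–196; the product starts at position 70.
The forward primer is identical to the top strand over positions 70–81: TGACATTTGAGC.

5'-TGACATTTGAGC-3'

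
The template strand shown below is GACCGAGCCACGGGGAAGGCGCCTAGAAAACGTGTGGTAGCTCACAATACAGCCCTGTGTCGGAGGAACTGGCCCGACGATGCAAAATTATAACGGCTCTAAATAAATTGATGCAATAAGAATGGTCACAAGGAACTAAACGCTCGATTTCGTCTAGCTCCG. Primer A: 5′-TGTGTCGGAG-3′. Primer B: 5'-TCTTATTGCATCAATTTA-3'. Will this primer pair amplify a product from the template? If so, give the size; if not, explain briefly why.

Primer A (TGTGTCGGAG) matches the top strand at positions 56–65; it acts as a forward primer.
Primer B's reverse complement is TAAATTGATGCAATAAGA, matching the top strand at positions 104–121; it acts as a reverse primer.
The 3' ends face each other across positions 56–121, giving a 66 bp product.

Yes — a 66 bp product.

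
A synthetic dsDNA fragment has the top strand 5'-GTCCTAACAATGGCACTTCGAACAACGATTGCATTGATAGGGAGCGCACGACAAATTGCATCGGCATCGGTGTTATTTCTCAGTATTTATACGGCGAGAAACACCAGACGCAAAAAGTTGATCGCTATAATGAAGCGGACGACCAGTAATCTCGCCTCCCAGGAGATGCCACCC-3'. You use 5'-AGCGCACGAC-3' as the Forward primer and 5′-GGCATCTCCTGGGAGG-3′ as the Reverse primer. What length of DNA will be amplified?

128 bp

Forward primer AGCGCACGAC is found on the top strand at positions 43–52.
Reverse complement of the reverse primer: CCTCCCAGGAGATGCC. This occurs on the top strand at positions 155–170.
The product runs from position 43 to position 170, so its length is 170 − 43 + 1 = 128 bp.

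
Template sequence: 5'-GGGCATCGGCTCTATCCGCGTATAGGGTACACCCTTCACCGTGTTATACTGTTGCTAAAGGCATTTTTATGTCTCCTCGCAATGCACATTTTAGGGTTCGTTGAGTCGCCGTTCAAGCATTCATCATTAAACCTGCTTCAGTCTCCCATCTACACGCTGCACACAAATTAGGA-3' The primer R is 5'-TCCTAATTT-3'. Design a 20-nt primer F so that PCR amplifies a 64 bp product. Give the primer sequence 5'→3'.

The reverse primer's reverse complement AAATTAGGA matches the template at positions 165–173, so the product ends at position 173.
A 64 bp product then starts at position 173 − 64 + 1 = 110.
The forward primer is identical to the top strand there: CGTTCAAGCATTCATCATTA.

5'-CGTTCAAGCATTCATCATTA-3'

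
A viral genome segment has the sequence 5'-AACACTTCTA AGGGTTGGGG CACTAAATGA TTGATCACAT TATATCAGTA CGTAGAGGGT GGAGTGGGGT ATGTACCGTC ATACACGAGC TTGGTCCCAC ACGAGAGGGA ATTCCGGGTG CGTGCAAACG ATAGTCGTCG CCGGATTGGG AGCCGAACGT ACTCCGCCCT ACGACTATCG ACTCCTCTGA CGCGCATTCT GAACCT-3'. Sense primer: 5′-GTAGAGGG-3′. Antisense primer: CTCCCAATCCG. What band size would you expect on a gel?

Scanning the template, GTAGAGGG occurs at positions 52–59; this primer anneals to the bottom strand there with its 3' end pointing downstream.
Taking the reverse complement of CTCCCAATCCG gives CGGATTGGGAG, found at positions 142–152 on the template; the primer anneals here to the top strand with its 3' end pointing upstream.
Amplicon spans positions 52–152: 101 bp.

101 bp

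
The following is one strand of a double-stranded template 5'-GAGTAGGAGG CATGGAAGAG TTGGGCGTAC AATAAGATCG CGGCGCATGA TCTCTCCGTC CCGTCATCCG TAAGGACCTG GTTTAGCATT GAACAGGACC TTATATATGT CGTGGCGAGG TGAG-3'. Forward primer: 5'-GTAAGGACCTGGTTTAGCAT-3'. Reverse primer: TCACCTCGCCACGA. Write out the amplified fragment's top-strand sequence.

Scanning the template, GTAAGGACCTGGTTTAGCAT occurs at positions 70–89; this primer anneals to the bottom strand there with its 3' end pointing downstream.
Reverse complement of the reverse primer: TCGTGGCGAGGTGA. This occurs on the top strand at positions 110–123.
The product is the template from position 70 through 123 (54 bp).

5'-GTAAGGACCTGGTTTAGCATTGAACAGGACCTTATATATGTCGTGGCGAGGTGA-3'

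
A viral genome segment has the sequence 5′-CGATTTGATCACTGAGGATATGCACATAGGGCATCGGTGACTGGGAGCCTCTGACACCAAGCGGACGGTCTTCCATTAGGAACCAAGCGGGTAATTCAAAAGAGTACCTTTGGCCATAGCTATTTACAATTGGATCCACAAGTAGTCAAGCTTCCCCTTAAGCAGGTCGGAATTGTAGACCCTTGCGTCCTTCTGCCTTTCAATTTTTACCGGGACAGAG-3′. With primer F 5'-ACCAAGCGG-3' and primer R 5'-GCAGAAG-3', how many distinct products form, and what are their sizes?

Two products: 141 bp, 115 bp

The forward primer ACCAAGCGG matches the top strand at positions 56–64, 82–90.
The reverse primer's reverse complement is CTTCTGC, matching at positions 190–196.
Each forward site pairs with the reverse site to give a product ending at position 196: sizes 141, 115 bp.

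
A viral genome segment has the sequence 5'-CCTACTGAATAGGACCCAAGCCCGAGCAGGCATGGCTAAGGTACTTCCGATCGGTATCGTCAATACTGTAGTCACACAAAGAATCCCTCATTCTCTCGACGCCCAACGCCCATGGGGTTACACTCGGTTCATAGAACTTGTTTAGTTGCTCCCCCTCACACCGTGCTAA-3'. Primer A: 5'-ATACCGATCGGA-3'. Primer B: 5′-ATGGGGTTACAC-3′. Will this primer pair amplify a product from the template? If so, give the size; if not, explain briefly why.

No product — the primers' 3' ends point away from each other.

Primer A (ATACCGATCGGA) has reverse complement TCCGATCGGTAT, which matches the top strand at positions 46–57; primer A anneals to the top strand there with its 3' end pointing upstream toward position 46.
Primer B (ATGGGGTTACAC) matches the top strand directly at positions 112–123; it anneals to the bottom strand with its 3' end pointing downstream toward position 123.
The 3' ends diverge (primer A extends toward position 1, primer B toward position 169), so the primers never converge on a shared product.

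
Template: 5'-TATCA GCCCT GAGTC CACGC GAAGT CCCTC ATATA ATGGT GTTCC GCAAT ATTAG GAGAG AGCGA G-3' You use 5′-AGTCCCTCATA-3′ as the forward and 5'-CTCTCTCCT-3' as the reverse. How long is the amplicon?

Scanning the template, AGTCCCTCATA occurs at positions 23–33; this primer anneals to the bottom strand there with its 3' end pointing downstream.
The reverse primer's reverse complement is AGGAGAGAG, which matches the template at positions 54–62.
The product runs from position 23 to position 62, so its length is 62 − 23 + 1 = 40 bp.

40 bp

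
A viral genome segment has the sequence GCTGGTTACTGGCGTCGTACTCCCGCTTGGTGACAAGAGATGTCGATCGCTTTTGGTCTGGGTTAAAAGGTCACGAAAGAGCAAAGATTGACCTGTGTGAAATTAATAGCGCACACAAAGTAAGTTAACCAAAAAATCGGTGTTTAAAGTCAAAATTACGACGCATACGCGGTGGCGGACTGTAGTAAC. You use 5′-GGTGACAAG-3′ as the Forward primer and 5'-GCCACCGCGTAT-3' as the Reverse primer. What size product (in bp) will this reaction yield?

148 bp

Scanning the template, GGTGACAAG occurs at positions 29–37; this primer anneals to the bottom strand there with its 3' end pointing downstream.
Taking the reverse complement of GCCACCGCGTAT gives ATACGCGGTGGC, found at positions 165–176 on the template; the primer anneals here to the top strand with its 3' end pointing upstream.
Product length = (reverse-primer end) − (forward-primer start) + 1 = 176 − 29 + 1 = 148 bp.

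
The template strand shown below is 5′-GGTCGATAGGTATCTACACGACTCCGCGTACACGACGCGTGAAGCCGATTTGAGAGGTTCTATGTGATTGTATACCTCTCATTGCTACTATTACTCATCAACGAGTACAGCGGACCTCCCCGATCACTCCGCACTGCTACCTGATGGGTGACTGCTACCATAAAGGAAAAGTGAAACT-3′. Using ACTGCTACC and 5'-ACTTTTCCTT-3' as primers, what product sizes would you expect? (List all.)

40 bp, 22 bp

The forward primer ACTGCTACC matches the top strand at positions 133–141, 151–159.
The reverse primer's reverse complement is AAGGAAAAGT, matching at positions 163–172.
Each forward site pairs with the reverse site to give a product ending at position 172: sizes 40, 22 bp.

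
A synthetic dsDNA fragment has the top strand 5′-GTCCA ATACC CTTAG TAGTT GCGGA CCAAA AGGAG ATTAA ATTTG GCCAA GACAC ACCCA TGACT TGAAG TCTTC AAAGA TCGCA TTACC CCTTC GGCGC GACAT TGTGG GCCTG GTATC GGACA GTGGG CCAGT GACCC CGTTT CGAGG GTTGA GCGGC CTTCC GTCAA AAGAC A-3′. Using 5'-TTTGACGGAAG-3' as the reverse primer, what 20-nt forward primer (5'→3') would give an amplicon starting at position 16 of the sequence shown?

The reverse primer's reverse complement CTTCCGTCAAA matches the template at positions 161–171; the product starts at position 16.
The forward primer is identical to the top strand over positions 16–35: TAGTTGCGGACCAAAAGGAG.

5'-TAGTTGCGGACCAAAAGGAG-3'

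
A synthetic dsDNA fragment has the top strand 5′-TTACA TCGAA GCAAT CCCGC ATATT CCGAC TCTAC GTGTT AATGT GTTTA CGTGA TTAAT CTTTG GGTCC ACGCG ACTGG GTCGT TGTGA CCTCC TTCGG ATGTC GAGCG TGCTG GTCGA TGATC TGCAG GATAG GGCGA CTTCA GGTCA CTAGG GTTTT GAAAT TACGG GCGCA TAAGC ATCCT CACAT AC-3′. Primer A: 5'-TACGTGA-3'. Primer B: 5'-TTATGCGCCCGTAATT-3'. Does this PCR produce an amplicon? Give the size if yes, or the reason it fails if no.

Primer A (TACGTGA) matches the top strand at positions 49–55; it acts as a forward primer.
Primer B's reverse complement is AATTACGGGCGCATAA, matching the top strand at positions 163–178; it acts as a reverse primer.
The 3' ends face each other across positions 49–178, giving a 130 bp product.

Yes — a 130 bp product.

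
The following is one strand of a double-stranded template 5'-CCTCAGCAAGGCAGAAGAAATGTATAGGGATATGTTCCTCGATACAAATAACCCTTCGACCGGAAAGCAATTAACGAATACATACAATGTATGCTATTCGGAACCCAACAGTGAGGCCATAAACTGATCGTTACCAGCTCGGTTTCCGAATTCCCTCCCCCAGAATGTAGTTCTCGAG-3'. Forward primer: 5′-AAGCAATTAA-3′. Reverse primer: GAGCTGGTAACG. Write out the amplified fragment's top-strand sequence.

The forward primer matches the template at positions 65–74.
The reverse primer's reverse complement is CGTTACCAGCTC, which matches the template at positions 129–140.
The product is the template from position 65 through 140 (76 bp).

5'-AAGCAATTAACGAATACATACAATGTATGCTATTCGGAACCCAACAGTGAGGCCATAAACTGATCGTTACCAGCTC-3'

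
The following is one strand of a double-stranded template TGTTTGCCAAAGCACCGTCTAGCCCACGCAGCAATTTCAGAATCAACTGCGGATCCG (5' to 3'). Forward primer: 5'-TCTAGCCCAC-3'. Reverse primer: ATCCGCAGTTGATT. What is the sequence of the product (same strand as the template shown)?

5'-TCTAGCCCACGCAGCAATTTCAGAATCAACTGCGGAT-3'

Forward primer TCTAGCCCAC is found on the top strand at positions 18–27.
Taking the reverse complement of ATCCGCAGTTGATT gives AATCAACTGCGGAT, found at positions 41–54 on the template; the primer anneals here to the top strand with its 3' end pointing upstream.
The product is the template from position 18 through 54 (37 bp).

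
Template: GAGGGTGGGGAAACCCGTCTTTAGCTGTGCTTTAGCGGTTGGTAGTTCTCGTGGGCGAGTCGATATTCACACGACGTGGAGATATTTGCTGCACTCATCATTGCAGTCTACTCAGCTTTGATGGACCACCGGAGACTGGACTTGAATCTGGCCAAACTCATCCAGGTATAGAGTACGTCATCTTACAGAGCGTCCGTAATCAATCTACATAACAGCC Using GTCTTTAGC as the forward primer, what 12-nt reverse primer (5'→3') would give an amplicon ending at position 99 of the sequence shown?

The forward primer binds at positions 17–25; the product's 3' end on the top strand is position 99.
The reverse primer anneals to the top strand over positions 88–99, i.e. to GCTGCACTCATC.
Its sequence written 5'→3' is the reverse complement: GATGAGTGCAGC.

5'-GATGAGTGCAGC-3'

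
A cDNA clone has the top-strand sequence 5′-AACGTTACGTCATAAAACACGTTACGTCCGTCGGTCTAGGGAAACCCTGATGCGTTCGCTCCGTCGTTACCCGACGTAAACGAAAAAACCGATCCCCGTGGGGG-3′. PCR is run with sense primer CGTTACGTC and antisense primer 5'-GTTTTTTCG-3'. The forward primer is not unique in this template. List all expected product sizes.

The forward primer CGTTACGTC matches the top strand at positions 3–11, 20–28.
The reverse primer's reverse complement is CGAAAAAAC, matching at positions 81–89.
Each forward site pairs with the reverse site to give a product ending at position 89: sizes 87, 70 bp.

87 bp, 70 bp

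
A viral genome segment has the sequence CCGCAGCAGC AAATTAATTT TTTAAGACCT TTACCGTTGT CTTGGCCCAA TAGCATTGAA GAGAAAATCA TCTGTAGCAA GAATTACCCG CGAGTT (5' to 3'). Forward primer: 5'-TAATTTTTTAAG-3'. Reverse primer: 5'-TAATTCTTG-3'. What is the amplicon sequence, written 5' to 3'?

5'-TAATTTTTTAAGACCTTTACCGTTGTCTTGGCCCAATAGCATTGAAGAGAAAATCATCTGTAGCAAGAATTA-3'

The forward primer matches the template at positions 15–26.
The reverse primer's reverse complement is CAAGAATTA, which matches the template at positions 78–86.
The product is the template from position 15 through 86 (72 bp).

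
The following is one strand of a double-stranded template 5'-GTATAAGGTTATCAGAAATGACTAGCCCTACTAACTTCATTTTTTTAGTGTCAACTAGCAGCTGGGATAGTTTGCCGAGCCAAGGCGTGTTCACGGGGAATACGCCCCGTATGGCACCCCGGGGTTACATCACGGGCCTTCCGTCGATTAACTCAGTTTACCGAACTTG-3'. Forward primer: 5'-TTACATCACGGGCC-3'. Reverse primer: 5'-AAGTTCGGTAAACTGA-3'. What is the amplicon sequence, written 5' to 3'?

The forward primer matches the template at positions 125–138.
Reverse complement of the reverse primer: TCAGTTTACCGAACTT. This occurs on the top strand at positions 153–168.
The product is the template from position 125 through 168 (44 bp).

5'-TTACATCACGGGCCTTCCGTCGATTAACTCAGTTTACCGAACTT-3'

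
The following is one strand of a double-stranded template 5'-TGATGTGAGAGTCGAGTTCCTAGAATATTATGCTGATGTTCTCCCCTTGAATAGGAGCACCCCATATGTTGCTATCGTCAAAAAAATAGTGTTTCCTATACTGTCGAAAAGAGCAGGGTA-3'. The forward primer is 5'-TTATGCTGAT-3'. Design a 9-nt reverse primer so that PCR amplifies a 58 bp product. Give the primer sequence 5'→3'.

The forward primer binds at positions 28–37, so a 58 bp product ends at position 28 + 58 − 1 = 85.
The reverse primer anneals to the top strand over positions 77–85, i.e. to GTCAAAAAA.
Its sequence written 5'→3' is the reverse complement: TTTTTTGAC.

5'-TTTTTTGAC-3'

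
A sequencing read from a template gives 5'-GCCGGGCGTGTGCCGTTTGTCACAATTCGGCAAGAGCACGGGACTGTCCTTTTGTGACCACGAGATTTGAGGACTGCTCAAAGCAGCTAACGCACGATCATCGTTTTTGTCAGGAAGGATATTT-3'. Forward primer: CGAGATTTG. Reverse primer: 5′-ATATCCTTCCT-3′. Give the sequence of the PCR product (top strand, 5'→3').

Forward primer CGAGATTTG is found on the top strand at positions 61–69.
Taking the reverse complement of ATATCCTTCCT gives AGGAAGGATAT, found at positions 112–122 on the template; the primer anneals here to the top strand with its 3' end pointing upstream.
The product is the template from position 61 through 122 (62 bp).

5'-CGAGATTTGAGGACTGCTCAAAGCAGCTAACGCACGATCATCGTTTTTGTCAGGAAGGATAT-3'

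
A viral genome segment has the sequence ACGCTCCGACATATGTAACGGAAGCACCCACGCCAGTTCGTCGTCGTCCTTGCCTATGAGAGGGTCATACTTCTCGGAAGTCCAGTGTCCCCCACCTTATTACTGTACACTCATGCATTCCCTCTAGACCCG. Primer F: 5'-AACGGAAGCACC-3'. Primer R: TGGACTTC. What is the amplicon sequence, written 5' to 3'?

5'-AACGGAAGCACCCACGCCAGTTCGTCGTCGTCCTTGCCTATGAGAGGGTCATACTTCTCGGAAGTCCA-3'

Forward primer AACGGAAGCACC is found on the top strand at positions 17–28.
Taking the reverse complement of TGGACTTC gives GAAGTCCA, found at positions 77–84 on the template; the primer anneals here to the top strand with its 3' end pointing upstream.
The product is the template from position 17 through 84 (68 bp).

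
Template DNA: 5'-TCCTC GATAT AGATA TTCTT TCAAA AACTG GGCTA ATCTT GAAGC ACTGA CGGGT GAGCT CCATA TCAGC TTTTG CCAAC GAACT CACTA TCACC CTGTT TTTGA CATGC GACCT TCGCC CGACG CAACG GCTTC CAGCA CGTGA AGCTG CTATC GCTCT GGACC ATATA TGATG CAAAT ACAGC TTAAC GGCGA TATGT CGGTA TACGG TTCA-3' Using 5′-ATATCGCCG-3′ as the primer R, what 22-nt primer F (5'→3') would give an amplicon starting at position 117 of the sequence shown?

The reverse primer's reverse complement CGGCGATAT matches the template at positions 190–198; the product starts at position 117.
The forward primer is identical to the top strand over positions 117–138: CGCCCGACGCAACGGCTTCCAG.

5'-CGCCCGACGCAACGGCTTCCAG-3'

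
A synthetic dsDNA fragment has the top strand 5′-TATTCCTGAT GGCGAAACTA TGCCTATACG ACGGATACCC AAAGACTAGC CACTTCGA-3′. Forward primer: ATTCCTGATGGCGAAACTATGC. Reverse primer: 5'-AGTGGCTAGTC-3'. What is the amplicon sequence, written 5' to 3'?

5'-ATTCCTGATGGCGAAACTATGCCTATACGACGGATACCCAAAGACTAGCCACT-3'

Scanning the template, ATTCCTGATGGCGAAACTATGC occurs at positions 2–23; this primer anneals to the bottom strand there with its 3' end pointing downstream.
Reverse complement of the reverse primer: GACTAGCCACT. This occurs on the top strand at positions 44–54.
The product is the template from position 2 through 54 (53 bp).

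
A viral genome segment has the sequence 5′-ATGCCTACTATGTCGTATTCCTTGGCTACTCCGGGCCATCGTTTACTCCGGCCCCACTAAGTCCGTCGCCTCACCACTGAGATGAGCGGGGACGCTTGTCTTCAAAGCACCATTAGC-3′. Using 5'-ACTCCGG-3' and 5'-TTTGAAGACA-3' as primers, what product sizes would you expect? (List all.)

79 bp, 62 bp

The forward primer ACTCCGG matches the top strand at positions 28–34, 45–51.
The reverse primer's reverse complement is TGTCTTCAAA, matching at positions 97–106.
Each forward site pairs with the reverse site to give a product ending at position 106: sizes 79, 62 bp.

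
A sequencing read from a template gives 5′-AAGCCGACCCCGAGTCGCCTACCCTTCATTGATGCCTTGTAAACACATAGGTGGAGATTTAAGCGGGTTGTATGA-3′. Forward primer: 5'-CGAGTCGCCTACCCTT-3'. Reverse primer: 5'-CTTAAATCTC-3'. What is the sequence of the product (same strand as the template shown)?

5'-CGAGTCGCCTACCCTTCATTGATGCCTTGTAAACACATAGGTGGAGATTTAAG-3'

Forward primer CGAGTCGCCTACCCTT is found on the top strand at positions 11–26.
Reverse complement of the reverse primer: GAGATTTAAG. This occurs on the top strand at positions 54–63.
The product is the template from position 11 through 63 (53 bp).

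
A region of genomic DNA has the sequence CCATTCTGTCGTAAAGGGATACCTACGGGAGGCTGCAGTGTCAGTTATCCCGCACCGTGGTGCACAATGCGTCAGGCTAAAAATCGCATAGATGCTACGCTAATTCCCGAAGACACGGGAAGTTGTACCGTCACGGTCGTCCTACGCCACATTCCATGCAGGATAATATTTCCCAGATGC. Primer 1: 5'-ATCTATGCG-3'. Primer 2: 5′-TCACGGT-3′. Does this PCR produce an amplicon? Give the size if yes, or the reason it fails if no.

No product — the primers' 3' ends point away from each other.

Primer 1 (ATCTATGCG) has reverse complement CGCATAGAT, which matches the top strand at positions 85–93; primer 1 anneals to the top strand there with its 3' end pointing upstream toward position 85.
Primer 2 (TCACGGT) matches the top strand directly at positions 131–137; it anneals to the bottom strand with its 3' end pointing downstream toward position 137.
The 3' ends diverge (primer 1 extends toward position 1, primer 2 toward position 180), so the primers never converge on a shared product.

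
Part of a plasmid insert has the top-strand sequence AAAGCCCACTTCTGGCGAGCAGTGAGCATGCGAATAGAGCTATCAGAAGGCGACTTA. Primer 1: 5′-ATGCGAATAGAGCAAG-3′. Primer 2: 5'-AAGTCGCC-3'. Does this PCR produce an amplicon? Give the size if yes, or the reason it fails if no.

No product — primer 1 has no binding site in the template.

Primer 1 (ATGCGAATAGAGCAAG) does not match the top strand, and its reverse complement CTTGCTCTATTCGCAT does not match either.
With no annealing site for primer 1, no amplification occurs.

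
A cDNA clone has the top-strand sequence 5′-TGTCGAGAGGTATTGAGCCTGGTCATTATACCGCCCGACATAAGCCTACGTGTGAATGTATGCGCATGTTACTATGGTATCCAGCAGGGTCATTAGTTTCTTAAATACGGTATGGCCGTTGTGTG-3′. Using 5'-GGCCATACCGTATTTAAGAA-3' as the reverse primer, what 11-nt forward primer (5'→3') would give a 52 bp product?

The reverse primer's reverse complement TTCTTAAATACGGTATGGCC matches the template at positions 98–117, so the product ends at position 117.
A 52 bp product then starts at position 117 − 52 + 1 = 66.
The forward primer is identical to the top strand there: ATGTTACTATG.

5'-ATGTTACTATG-3'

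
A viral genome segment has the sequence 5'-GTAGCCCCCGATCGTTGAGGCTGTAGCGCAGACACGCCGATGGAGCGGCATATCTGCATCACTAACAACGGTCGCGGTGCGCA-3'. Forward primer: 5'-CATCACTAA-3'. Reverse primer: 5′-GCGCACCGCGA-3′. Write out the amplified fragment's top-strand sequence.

Forward primer CATCACTAA is found on the top strand at positions 57–65.
Taking the reverse complement of GCGCACCGCGA gives TCGCGGTGCGC, found at positions 72–82 on the template; the primer anneals here to the top strand with its 3' end pointing upstream.
The product is the template from position 57 through 82 (26 bp).

5'-CATCACTAACAACGGTCGCGGTGCGC-3'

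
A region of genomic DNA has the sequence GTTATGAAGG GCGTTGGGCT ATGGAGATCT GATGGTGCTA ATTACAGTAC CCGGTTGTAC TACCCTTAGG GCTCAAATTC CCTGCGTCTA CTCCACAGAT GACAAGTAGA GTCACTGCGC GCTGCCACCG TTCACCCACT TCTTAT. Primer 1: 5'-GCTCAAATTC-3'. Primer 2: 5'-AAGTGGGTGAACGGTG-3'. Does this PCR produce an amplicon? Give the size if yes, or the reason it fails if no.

Yes — a 71 bp product.

Primer 1 (GCTCAAATTC) matches the top strand at positions 71–80; it acts as a forward primer.
Primer 2's reverse complement is CACCGTTCACCCACTT, matching the top strand at positions 126–141; it acts as a reverse primer.
The 3' ends face each other across positions 71–141, giving a 71 bp product.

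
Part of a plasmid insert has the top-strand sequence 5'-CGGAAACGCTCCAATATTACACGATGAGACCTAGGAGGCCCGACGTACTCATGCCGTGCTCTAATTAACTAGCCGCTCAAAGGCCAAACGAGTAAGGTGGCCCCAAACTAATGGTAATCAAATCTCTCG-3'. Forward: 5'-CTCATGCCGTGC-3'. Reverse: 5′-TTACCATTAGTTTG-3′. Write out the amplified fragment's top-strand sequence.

The forward primer matches the template at positions 48–59.
Reverse complement of the reverse primer: CAAACTAATGGTAA. This occurs on the top strand at positions 104–117.
The product is the template from position 48 through 117 (70 bp).

5'-CTCATGCCGTGCTCTAATTAACTAGCCGCTCAAAGGCCAAACGAGTAAGGTGGCCCCAAACTAATGGTAA-3'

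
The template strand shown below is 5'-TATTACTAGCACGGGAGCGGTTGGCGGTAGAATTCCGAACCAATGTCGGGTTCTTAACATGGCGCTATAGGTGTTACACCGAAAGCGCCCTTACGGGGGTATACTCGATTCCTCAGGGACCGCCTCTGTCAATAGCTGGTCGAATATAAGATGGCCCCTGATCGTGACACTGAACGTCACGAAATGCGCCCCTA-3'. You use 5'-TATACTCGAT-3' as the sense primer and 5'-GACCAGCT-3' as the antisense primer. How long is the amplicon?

42 bp

Scanning the template, TATACTCGAT occurs at positions 100–109; this primer anneals to the bottom strand there with its 3' end pointing downstream.
Reverse complement of the reverse primer: AGCTGGTC. This occurs on the top strand at positions 134–141.
Product length = (reverse-primer end) − (forward-primer start) + 1 = 141 − 100 + 1 = 42 bp.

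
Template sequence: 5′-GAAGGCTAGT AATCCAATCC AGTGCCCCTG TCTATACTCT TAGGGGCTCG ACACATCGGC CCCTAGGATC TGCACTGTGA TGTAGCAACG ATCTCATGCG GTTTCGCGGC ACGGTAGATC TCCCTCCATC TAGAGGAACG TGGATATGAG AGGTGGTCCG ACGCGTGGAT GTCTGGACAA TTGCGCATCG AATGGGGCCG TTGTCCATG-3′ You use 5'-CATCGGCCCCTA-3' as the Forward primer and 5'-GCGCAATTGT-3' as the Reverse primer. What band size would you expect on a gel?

Scanning the template, CATCGGCCCCTA occurs at positions 54–65; this primer anneals to the bottom strand there with its 3' end pointing downstream.
Reverse complement of the reverse primer: ACAATTGCGC. This occurs on the top strand at positions 177–186.
Amplicon spans positions 54–186: 133 bp.

133 bp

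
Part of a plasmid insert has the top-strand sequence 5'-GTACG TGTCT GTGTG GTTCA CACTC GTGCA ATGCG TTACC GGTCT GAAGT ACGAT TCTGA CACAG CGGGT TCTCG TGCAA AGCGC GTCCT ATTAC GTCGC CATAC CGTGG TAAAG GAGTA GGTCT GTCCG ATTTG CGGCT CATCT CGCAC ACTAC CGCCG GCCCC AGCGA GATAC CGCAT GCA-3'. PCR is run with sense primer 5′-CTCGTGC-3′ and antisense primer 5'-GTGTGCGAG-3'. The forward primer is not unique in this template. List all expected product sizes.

The forward primer CTCGTGC matches the top strand at positions 23–29, 72–78.
The reverse primer's reverse complement is CTCGCACAC, matching at positions 144–152.
Each forward site pairs with the reverse site to give a product ending at position 152: sizes 130, 81 bp.

130 bp, 81 bp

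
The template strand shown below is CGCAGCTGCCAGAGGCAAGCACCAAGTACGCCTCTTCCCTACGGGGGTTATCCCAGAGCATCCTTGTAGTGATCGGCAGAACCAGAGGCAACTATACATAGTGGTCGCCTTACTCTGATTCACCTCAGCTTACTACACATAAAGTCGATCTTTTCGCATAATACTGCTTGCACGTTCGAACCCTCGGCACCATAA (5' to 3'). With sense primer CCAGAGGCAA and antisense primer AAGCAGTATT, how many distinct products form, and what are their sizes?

Two products: 161 bp, 88 bp

The forward primer CCAGAGGCAA matches the top strand at positions 9–18, 82–91.
The reverse primer's reverse complement is AATACTGCTT, matching at positions 160–169.
Each forward site pairs with the reverse site to give a product ending at position 169: sizes 161, 88 bp.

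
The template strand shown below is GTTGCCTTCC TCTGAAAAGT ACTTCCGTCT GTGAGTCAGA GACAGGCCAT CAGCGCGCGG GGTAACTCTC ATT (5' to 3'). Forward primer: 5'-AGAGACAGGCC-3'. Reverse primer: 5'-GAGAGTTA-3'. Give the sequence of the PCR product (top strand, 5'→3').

5'-AGAGACAGGCCATCAGCGCGCGGGGTAACTCTC-3'

The forward primer matches the template at positions 38–48.
Reverse complement of the reverse primer: TAACTCTC. This occurs on the top strand at positions 63–70.
The product is the template from position 38 through 70 (33 bp).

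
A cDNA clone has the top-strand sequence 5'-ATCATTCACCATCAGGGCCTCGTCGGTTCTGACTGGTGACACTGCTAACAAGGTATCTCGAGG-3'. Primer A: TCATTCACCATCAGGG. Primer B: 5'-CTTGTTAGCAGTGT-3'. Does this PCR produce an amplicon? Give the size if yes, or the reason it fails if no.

Primer A (TCATTCACCATCAGGG) matches the top strand at positions 2–17; it acts as a forward primer.
Primer B's reverse complement is ACACTGCTAACAAG, matching the top strand at positions 39–52; it acts as a reverse primer.
The 3' ends face each other across positions 2–52, giving a 51 bp product.

Yes — a 51 bp product.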